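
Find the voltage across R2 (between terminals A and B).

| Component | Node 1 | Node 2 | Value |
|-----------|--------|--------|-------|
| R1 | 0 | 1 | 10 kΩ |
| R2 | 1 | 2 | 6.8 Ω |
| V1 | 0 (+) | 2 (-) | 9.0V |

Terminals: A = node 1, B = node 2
R1 and R2 are in series across V1 (node 0 → node 1 → node 2), and the output A–B is taken across R2, so this is a voltage divider.
Series current: I = V1/(R1 + R2) = 9/(10000 + 6.8) = 9/10010 = 0.0008994 A
V_R2 = I × R2 = V1 × R2/(R1 + R2) = 9 × 6.8/10010 = 0.006116 V

Final answer: 0.006116 V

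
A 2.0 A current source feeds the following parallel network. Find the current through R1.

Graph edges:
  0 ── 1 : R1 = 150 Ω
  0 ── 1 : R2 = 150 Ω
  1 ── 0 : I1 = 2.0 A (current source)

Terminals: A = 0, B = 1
All resistors sit directly between nodes 0 and 1, so they are in parallel and share one voltage V; the full source current 2 A splits among them.
1/R_par = 1/150 + 1/150 = 0.01333 S  =>  R_par = 75 Ω
V = I × R_par = 2 × 75 = 150 V
I_R1 = V/R1 = 150/150 = 1 A

Final answer: 1 A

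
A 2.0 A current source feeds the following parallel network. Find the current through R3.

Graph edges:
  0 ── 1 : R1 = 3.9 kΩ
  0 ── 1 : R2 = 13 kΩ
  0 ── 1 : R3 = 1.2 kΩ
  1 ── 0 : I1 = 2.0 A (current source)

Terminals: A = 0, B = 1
All resistors sit directly between nodes 0 and 1, so they are in parallel and share one voltage V; the full source current 2 A splits among them.
1/R_par = 1/3900 + 1/13000 + 1/1200 = 0.001167 S  =>  R_par = 857.1 Ω
V = I × R_par = 2 × 857.1 = 1714 V
I_R3 = V/R3 = 1714/1200 = 1.429 A

Final answer: 1.429 A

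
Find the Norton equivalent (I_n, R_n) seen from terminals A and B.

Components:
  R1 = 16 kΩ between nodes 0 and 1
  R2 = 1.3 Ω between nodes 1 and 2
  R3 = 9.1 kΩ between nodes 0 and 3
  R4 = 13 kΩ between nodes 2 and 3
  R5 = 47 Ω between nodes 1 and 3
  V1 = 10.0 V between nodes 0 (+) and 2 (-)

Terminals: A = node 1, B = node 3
Find the Thévenin equivalent first; then I_n = V_th/R_th and R_n = R_th.
Step 1 — V_th is the open-circuit voltage V_A - V_B (nothing connected across the terminals).
Nodal analysis, taking node 2 as the 0 V reference.
Source V1 fixes V_0 = 10 V.
KCL at each unknown node (sum of currents leaving = 0; resistances in Ω):
  Node 1: (V_1 - 10)/16000 + (V_1 - 0)/1.3 + (V_1 - V_3)/47 = 0
  Node 3: (V_3 - 10)/9100 + (V_3 - 0)/13000 + (V_3 - V_1)/47 = 0
Collecting terms (coefficients in siemens):
  0.7906·V_1 - 0.02128·V_3 = 0.000625
  0.02146·V_3 - 0.02128·V_1 = 0.001099
Determinant D = (0.7906)(0.02146) - (-0.02128)(-0.02128) = 0.01652
V_1 = [(0.000625)(0.02146) - (-0.02128)(0.001099)]/D = 0.002228 V
V_3 = [(0.7906)(0.001099) - (0.000625)(-0.02128)]/D = 0.05341 V
V_th = V_1 - V_3 = 0.002228 - 0.05341 = -0.05118 V
Step 2 — R_th: zero the source — replace V1 by a short circuit (node 2 merges into node 0) — and find the resistance seen between A (node 1) and B (node 3).
Reduce the network between node 1 (A) and node 3 (B) by series/parallel combination:
  Rp1 = R1 ‖ R2 (parallel, both between nodes 0 and 1) = 1/(1/16000 + 1/1.3) = 1.3 Ω
  Rp2 = R3 ‖ R4 (parallel, both between nodes 0 and 3) = 1/(1/9100 + 1/13000) = 5353 Ω
  Rs1 = Rp1 + Rp2 (series, joined only at node 0) = 1.3 + 5353 = 5354 Ω
  Rp3 = R5 ‖ Rs1 (parallel, both between nodes 1 and 3) = 1/(1/47 + 1/5354) = 46.59 Ω
R_th = 46.59 Ω
I_n = V_th/R_th = -0.05118/46.59 = -0.001098 A, and R_n = R_th = 46.59 Ω

Final answer: I_n = -0.001098 A, R_n = 46.59 Ω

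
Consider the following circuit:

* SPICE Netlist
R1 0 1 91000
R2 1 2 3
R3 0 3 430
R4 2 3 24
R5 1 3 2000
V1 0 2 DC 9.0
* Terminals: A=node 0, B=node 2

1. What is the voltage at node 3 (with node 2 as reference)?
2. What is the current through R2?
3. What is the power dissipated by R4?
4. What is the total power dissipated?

Nodal analysis, taking node 2 as the 0 V reference.
Source V1 fixes V_0 = 9 V.
KCL at each unknown node (sum of currents leaving = 0; resistances in Ω):
  Node 1: (V_1 - 9)/91000 + (V_1 - 0)/3 + (V_1 - V_3)/2000 = 0
  Node 3: (V_3 - 9)/430 + (V_3 - 0)/24 + (V_3 - V_1)/2000 = 0
Collecting terms (coefficients in siemens):
  0.3338·V_1 - 0.0005·V_3 = 0.0000989
  0.04449·V_3 - 0.0005·V_1 = 0.02093
Determinant D = (0.3338)(0.04449) - (-0.0005)(-0.0005) = 0.01485
V_1 = [(0.0000989)(0.04449) - (-0.0005)(0.02093)]/D = 0.001001 V
V_3 = [(0.3338)(0.02093) - (0.0000989)(-0.0005)]/D = 0.4704 V
Part 1:
  Read off the nodal solution: V_3 = 0.4704 V
Part 2:
  I_R2 = (V_1 - V_2)/R2 = (0.001001 - 0)/3 = 0.0003336 A
  Magnitude: I_R2 = 0.0003336 A
Part 3:
  I_R4 = (V_2 - V_3)/R4 = (0 - 0.4704)/24 = -0.0196 A
  P_R4 = I_R4² × R4 = (-0.0196)² × 24 = 0.009221 W
Part 4:
  Power in each resistor, P = (ΔV)²/R:
    P_R1 = (9 - 0.001001)²/91000 = 0.0008899 W
    P_R2 = (0.001001 - 0)²/3 = 0.0000003339 W
    P_R3 = (9 - 0.4704)²/430 = 0.1692 W
    P_R4 = (0 - 0.4704)²/24 = 0.009221 W
    P_R5 = (0.001001 - 0.4704)²/2000 = 0.0001102 W
  P_total = P_R1 + P_R2 + P_R3 + P_R4 + P_R5 = 0.1794 W

Final answers:
1. V_3 = 0.4704 V
2. I_R2 = 0.0003336 A
3. P_R4 = 0.009221 W
4. P_total = 0.1794 W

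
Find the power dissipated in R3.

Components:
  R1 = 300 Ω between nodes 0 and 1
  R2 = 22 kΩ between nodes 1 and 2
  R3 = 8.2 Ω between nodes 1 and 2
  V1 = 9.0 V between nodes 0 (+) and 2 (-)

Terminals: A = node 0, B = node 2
Nodal analysis, taking node 2 as the 0 V reference.
Source V1 fixes V_0 = 9 V.
KCL at each unknown node (sum of currents leaving = 0; resistances in Ω):
  Node 1: (V_1 - 9)/300 + (V_1 - 0)/22000 + (V_1 - 0)/8.2 = 0
Collecting terms: 0.1253 × V_1 = 0.03  =>  V_1 = 0.2394 V
I_R3 = (V_1 - V_2)/R3 = (0.2394 - 0)/8.2 = 0.02919 A
P_R3 = I_R3² × R3 = (0.02919)² × 8.2 = 0.006987 W

Final answer: 0.006987 W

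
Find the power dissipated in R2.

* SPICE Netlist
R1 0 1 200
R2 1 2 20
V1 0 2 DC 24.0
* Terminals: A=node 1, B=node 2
Nodal analysis, taking node 2 as the 0 V reference.
Source V1 fixes V_0 = 24 V.
KCL at each unknown node (sum of currents leaving = 0; resistances in Ω):
  Node 1: (V_1 - 24)/200 + (V_1 - 0)/20 = 0
Collecting terms: 0.055 × V_1 = 0.12  =>  V_1 = 2.182 V
I_R2 = (V_1 - V_2)/R2 = (2.182 - 0)/20 = 0.1091 A
P_R2 = I_R2² × R2 = (0.1091)² × 20 = 0.238 W

Final answer: 0.238 W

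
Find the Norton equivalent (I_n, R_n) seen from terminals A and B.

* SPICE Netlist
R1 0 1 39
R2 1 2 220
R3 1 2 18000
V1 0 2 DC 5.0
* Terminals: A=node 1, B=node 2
Find the Thévenin equivalent first; then I_n = V_th/R_th and R_n = R_th.
Step 1 — V_th is the open-circuit voltage V_A - V_B (nothing connected across the terminals).
Nodal analysis, taking node 2 as the 0 V reference.
Source V1 fixes V_0 = 5 V.
KCL at each unknown node (sum of currents leaving = 0; resistances in Ω):
  Node 1: (V_1 - 5)/39 + (V_1 - 0)/220 + (V_1 - 0)/18000 = 0
Collecting terms: 0.03024 × V_1 = 0.1282  =>  V_1 = 4.239 V
V_th = V_1 - V_2 = 4.239 - 0 = 4.239 V
Step 2 — R_th: zero the source — replace V1 by a short circuit (node 2 merges into node 0) — and find the resistance seen between A (node 1) and B (node 0).
Reduce the network between node 1 (A) and node 0 (B) by series/parallel combination:
  Rp1 = R1 ‖ R2 ‖ R3 (parallel, all between nodes 0 and 1) = 1/(1/39 + 1/220 + 1/18000) = 33.07 Ω
R_th = 33.07 Ω
I_n = V_th/R_th = 4.239/33.07 = 0.1282 A, and R_n = R_th = 33.07 Ω

Final answer: I_n = 0.1282 A, R_n = 33.07 Ω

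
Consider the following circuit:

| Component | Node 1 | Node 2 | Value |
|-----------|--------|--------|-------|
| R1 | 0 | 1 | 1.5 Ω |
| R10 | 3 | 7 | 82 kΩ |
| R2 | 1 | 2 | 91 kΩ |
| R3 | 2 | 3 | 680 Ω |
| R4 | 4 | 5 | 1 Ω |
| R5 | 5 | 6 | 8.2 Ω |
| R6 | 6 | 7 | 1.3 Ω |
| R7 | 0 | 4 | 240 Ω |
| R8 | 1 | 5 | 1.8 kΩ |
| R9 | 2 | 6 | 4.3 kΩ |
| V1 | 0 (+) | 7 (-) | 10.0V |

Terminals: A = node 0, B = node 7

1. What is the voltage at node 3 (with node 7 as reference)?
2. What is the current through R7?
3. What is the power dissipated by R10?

Nodal analysis, taking node 7 as the 0 V reference.
Source V1 fixes V_0 = 10 V.
KCL at each unknown node (sum of currents leaving = 0; resistances in Ω):
  Node 1: (V_1 - 10)/1.5 + (V_1 - V_2)/91000 + (V_1 - V_5)/1800 = 0
  Node 2: (V_2 - V_1)/91000 + (V_2 - V_3)/680 + (V_2 - V_6)/4300 = 0
  Node 3: (V_3 - V_2)/680 + (V_3 - 0)/82000 = 0
  Node 4: (V_4 - V_5)/1 + (V_4 - 10)/240 = 0
  Node 5: (V_5 - V_4)/1 + (V_5 - V_6)/8.2 + (V_5 - V_1)/1800 = 0
  Node 6: (V_6 - V_5)/8.2 + (V_6 - 0)/1.3 + (V_6 - V_2)/4300 = 0
Collecting terms (coefficients in siemens):
  0.6672·V_1 - 0.00001099·V_2 - 0.0005556·V_5 = 6.667
  0.001714·V_2 - 0.00001099·V_1 - 0.001471·V_3 - 0.0002326·V_6 = 0
  0.001483·V_3 - 0.001471·V_2 = 0
  1.004·V_4 - 1·V_5 = 0.04167
  1.123·V_5 - 0.0005556·V_1 - 1·V_4 - 0.122·V_6 = 0
  0.8914·V_6 - 0.0002326·V_2 - 0.122·V_5 = 0
Solving these 6 simultaneous equations (Gaussian elimination) gives:
  V_1 = 9.992 V, V_2 = 0.4829 V, V_3 = 0.4789 V, V_4 = 0.4676 V
  V_5 = 0.4279 V, V_6 = 0.05867 V
Part 1:
  Read off the nodal solution: V_3 = 0.4789 V
Part 2:
  I_R7 = (V_0 - V_4)/R7 = (10 - 0.4676)/240 = 0.03972 A
  Magnitude: I_R7 = 0.03972 A
Part 3:
  I_R10 = (V_3 - V_7)/R10 = (0.4789 - 0)/82000 = 0.00000584 A
  P_R10 = I_R10² × R10 = (0.00000584)² × 82000 = 0.000002797 W

Final answers:
1. V_3 = 0.4789 V
2. I_R7 = 0.03972 A
3. P_R10 = 2.797e-06 W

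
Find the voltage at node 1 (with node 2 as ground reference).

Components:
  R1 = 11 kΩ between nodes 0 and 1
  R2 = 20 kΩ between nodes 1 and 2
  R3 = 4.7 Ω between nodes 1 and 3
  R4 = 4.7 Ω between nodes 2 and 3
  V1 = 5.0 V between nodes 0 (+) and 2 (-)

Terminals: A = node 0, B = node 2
Nodal analysis, taking node 2 as the 0 V reference.
Source V1 fixes V_0 = 5 V.
KCL at each unknown node (sum of currents leaving = 0; resistances in Ω):
  Node 1: (V_1 - 5)/11000 + (V_1 - 0)/20000 + (V_1 - V_3)/4.7 = 0
  Node 3: (V_3 - V_1)/4.7 + (V_3 - 0)/4.7 = 0
Collecting terms (coefficients in siemens):
  0.2129·V_1 - 0.2128·V_3 = 0.0004545
  0.4255·V_3 - 0.2128·V_1 = 0
Determinant D = (0.2129)(0.4255) - (-0.2128)(-0.2128) = 0.04533
V_1 = [(0.0004545)(0.4255) - (-0.2128)(0)]/D = 0.004267 V
V_3 = [(0.2129)(0) - (0.0004545)(-0.2128)]/D = 0.002134 V
The requested potential is V_1 = 0.004267 V.

Final answer: V_1 = 0.004267 V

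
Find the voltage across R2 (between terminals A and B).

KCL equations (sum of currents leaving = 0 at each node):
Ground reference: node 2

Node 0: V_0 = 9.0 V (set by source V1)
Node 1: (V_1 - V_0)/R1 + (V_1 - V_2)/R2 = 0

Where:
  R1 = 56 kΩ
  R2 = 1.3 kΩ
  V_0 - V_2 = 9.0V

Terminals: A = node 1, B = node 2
R1 and R2 are in series across V1 (node 0 → node 1 → node 2), and the output A–B is taken across R2, so this is a voltage divider.
Series current: I = V1/(R1 + R2) = 9/(56000 + 1300) = 9/57300 = 0.0001571 A
V_R2 = I × R2 = V1 × R2/(R1 + R2) = 9 × 1300/57300 = 0.2042 V

Final answer: 0.2042 V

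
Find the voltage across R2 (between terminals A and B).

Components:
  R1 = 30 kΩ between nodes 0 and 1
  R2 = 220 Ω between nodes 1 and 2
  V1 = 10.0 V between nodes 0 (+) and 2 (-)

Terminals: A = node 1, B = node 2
R1 and R2 are in series across V1 (node 0 → node 1 → node 2), and the output A–B is taken across R2, so this is a voltage divider.
Series current: I = V1/(R1 + R2) = 10/(30000 + 220) = 10/30220 = 0.0003309 A
V_R2 = I × R2 = V1 × R2/(R1 + R2) = 10 × 220/30220 = 0.0728 V

Final answer: 0.0728 V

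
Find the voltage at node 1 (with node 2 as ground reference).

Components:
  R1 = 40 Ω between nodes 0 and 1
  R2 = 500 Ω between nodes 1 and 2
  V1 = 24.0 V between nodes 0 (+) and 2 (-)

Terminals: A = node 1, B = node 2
Nodal analysis, taking node 2 as the 0 V reference.
Source V1 fixes V_0 = 24 V.
KCL at each unknown node (sum of currents leaving = 0; resistances in Ω):
  Node 1: (V_1 - 24)/40 + (V_1 - 0)/500 = 0
Collecting terms: 0.027 × V_1 = 0.6  =>  V_1 = 22.22 V
The requested potential is V_1 = 22.22 V.

Final answer: V_1 = 22.22 V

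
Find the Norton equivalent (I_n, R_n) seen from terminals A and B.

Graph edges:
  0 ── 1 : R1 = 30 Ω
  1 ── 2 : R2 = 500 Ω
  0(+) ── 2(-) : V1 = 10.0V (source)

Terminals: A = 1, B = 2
Find the Thévenin equivalent first; then I_n = V_th/R_th and R_n = R_th.
Step 1 — V_th is the open-circuit voltage V_A - V_B (nothing connected across the terminals).
Nodal analysis, taking node 2 as the 0 V reference.
Source V1 fixes V_0 = 10 V.
KCL at each unknown node (sum of currents leaving = 0; resistances in Ω):
  Node 1: (V_1 - 10)/30 + (V_1 - 0)/500 = 0
Collecting terms: 0.03533 × V_1 = 0.3333  =>  V_1 = 9.434 V
V_th = V_1 - V_2 = 9.434 - 0 = 9.434 V
Step 2 — R_th: zero the source — replace V1 by a short circuit (node 2 merges into node 0) — and find the resistance seen between A (node 1) and B (node 0).
Reduce the network between node 1 (A) and node 0 (B) by series/parallel combination:
  Rp1 = R1 ‖ R2 (parallel, both between nodes 0 and 1) = 1/(1/30 + 1/500) = 28.3 Ω
R_th = 28.3 Ω
I_n = V_th/R_th = 9.434/28.3 = 0.3333 A, and R_n = R_th = 28.3 Ω

Final answer: I_n = 0.3333 A, R_n = 28.3 Ω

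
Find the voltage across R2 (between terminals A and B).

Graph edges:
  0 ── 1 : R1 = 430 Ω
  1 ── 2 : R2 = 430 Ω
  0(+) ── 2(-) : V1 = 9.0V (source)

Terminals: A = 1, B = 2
R1 and R2 are in series across V1 (node 0 → node 1 → node 2), and the output A–B is taken across R2, so this is a voltage divider.
Series current: I = V1/(R1 + R2) = 9/(430 + 430) = 9/860 = 0.01047 A
V_R2 = I × R2 = V1 × R2/(R1 + R2) = 9 × 430/860 = 4.5 V

Final answer: 4.5 V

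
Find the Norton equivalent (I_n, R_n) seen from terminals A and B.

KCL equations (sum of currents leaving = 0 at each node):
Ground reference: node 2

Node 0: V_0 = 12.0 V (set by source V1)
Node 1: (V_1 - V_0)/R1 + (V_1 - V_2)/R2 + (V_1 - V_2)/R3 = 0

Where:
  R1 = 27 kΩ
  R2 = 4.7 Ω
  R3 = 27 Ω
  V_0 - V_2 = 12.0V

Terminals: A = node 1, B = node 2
Find the Thévenin equivalent first; then I_n = V_th/R_th and R_n = R_th.
Step 1 — V_th is the open-circuit voltage V_A - V_B (nothing connected across the terminals).
Nodal analysis, taking node 2 as the 0 V reference.
Source V1 fixes V_0 = 12 V.
KCL at each unknown node (sum of currents leaving = 0; resistances in Ω):
  Node 1: (V_1 - 12)/27000 + (V_1 - 0)/4.7 + (V_1 - 0)/27 = 0
Collecting terms: 0.2498 × V_1 = 0.0004444  =>  V_1 = 0.001779 V
V_th = V_1 - V_2 = 0.001779 - 0 = 0.001779 V
Step 2 — R_th: zero the source — replace V1 by a short circuit (node 2 merges into node 0) — and find the resistance seen between A (node 1) and B (node 0).
Reduce the network between node 1 (A) and node 0 (B) by series/parallel combination:
  Rp1 = R1 ‖ R2 ‖ R3 (parallel, all between nodes 0 and 1) = 1/(1/27000 + 1/4.7 + 1/27) = 4.003 Ω
R_th = 4.003 Ω
I_n = V_th/R_th = 0.001779/4.003 = 0.0004444 A, and R_n = R_th = 4.003 Ω

Final answer: I_n = 0.0004444 A, R_n = 4.003 Ω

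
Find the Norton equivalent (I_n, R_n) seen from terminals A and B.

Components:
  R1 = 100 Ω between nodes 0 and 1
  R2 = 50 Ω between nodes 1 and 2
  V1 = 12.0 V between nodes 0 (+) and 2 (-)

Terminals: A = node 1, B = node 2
Find the Thévenin equivalent first; then I_n = V_th/R_th and R_n = R_th.
Step 1 — V_th is the open-circuit voltage V_A - V_B (nothing connected across the terminals).
Nodal analysis, taking node 2 as the 0 V reference.
Source V1 fixes V_0 = 12 V.
KCL at each unknown node (sum of currents leaving = 0; resistances in Ω):
  Node 1: (V_1 - 12)/100 + (V_1 - 0)/50 = 0
Collecting terms: 0.03 × V_1 = 0.12  =>  V_1 = 4 V
V_th = V_1 - V_2 = 4 - 0 = 4 V
Step 2 — R_th: zero the source — replace V1 by a short circuit (node 2 merges into node 0) — and find the resistance seen between A (node 1) and B (node 0).
Reduce the network between node 1 (A) and node 0 (B) by series/parallel combination:
  Rp1 = R1 ‖ R2 (parallel, both between nodes 0 and 1) = 1/(1/100 + 1/50) = 33.33 Ω
R_th = 33.33 Ω
I_n = V_th/R_th = 4/33.33 = 0.12 A, and R_n = R_th = 33.33 Ω

Final answer: I_n = 0.12 A, R_n = 33.33 Ω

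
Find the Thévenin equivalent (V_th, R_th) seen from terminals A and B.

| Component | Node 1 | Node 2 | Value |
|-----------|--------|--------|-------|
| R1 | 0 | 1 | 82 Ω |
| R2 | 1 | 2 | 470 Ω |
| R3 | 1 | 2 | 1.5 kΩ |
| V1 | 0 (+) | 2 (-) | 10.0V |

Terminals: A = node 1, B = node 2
Step 1 — V_th is the open-circuit voltage V_A - V_B (nothing connected across the terminals).
Nodal analysis, taking node 2 as the 0 V reference.
Source V1 fixes V_0 = 10 V.
KCL at each unknown node (sum of currents leaving = 0; resistances in Ω):
  Node 1: (V_1 - 10)/82 + (V_1 - 0)/470 + (V_1 - 0)/1500 = 0
Collecting terms: 0.01499 × V_1 = 0.122  =>  V_1 = 8.136 V
V_th = V_1 - V_2 = 8.136 - 0 = 8.136 V
Step 2 — R_th: zero the source — replace V1 by a short circuit (node 2 merges into node 0) — and find the resistance seen between A (node 1) and B (node 0).
Reduce the network between node 1 (A) and node 0 (B) by series/parallel combination:
  Rp1 = R1 ‖ R2 ‖ R3 (parallel, all between nodes 0 and 1) = 1/(1/82 + 1/470 + 1/1500) = 66.71 Ω
R_th = 66.71 Ω

Final answer: V_th = 8.136 V, R_th = 66.71 Ω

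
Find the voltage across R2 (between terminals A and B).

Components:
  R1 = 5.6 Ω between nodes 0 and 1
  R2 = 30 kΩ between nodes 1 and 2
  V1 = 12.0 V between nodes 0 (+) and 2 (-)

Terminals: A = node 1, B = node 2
R1 and R2 are in series across V1 (node 0 → node 1 → node 2), and the output A–B is taken across R2, so this is a voltage divider.
Series current: I = V1/(R1 + R2) = 12/(5.6 + 30000) = 12/30010 = 0.0003999 A
V_R2 = I × R2 = V1 × R2/(R1 + R2) = 12 × 30000/30010 = 12 V

Final answer: 12 V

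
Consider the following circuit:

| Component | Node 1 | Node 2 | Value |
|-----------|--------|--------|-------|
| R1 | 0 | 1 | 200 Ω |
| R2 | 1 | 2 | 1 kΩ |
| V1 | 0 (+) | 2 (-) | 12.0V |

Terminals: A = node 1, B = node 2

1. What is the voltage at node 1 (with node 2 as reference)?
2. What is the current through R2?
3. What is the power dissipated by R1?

Nodal analysis, taking node 2 as the 0 V reference.
Source V1 fixes V_0 = 12 V.
KCL at each unknown node (sum of currents leaving = 0; resistances in Ω):
  Node 1: (V_1 - 12)/200 + (V_1 - 0)/1000 = 0
Collecting terms: 0.006 × V_1 = 0.06  =>  V_1 = 10 V
Part 1:
  Read off the nodal solution: V_1 = 10 V
Part 2:
  I_R2 = (V_1 - V_2)/R2 = (10 - 0)/1000 = 0.01 A
  Magnitude: I_R2 = 0.01 A
Part 3:
  I_R1 = (V_0 - V_1)/R1 = (12 - 10)/200 = 0.01 A
  P_R1 = I_R1² × R1 = (0.01)² × 200 = 0.02 W

Final answers:
1. V_1 = 10 V
2. I_R2 = 0.01 A
3. P_R1 = 0.02 W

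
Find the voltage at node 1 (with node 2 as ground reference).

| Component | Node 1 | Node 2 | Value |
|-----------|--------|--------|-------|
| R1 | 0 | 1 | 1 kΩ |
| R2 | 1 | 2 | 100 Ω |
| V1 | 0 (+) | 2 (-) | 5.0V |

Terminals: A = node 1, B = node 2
Nodal analysis, taking node 2 as the 0 V reference.
Source V1 fixes V_0 = 5 V.
KCL at each unknown node (sum of currents leaving = 0; resistances in Ω):
  Node 1: (V_1 - 5)/1000 + (V_1 - 0)/100 = 0
Collecting terms: 0.011 × V_1 = 0.005  =>  V_1 = 0.4545 V
The requested potential is V_1 = 0.4545 V.

Final answer: V_1 = 0.4545 V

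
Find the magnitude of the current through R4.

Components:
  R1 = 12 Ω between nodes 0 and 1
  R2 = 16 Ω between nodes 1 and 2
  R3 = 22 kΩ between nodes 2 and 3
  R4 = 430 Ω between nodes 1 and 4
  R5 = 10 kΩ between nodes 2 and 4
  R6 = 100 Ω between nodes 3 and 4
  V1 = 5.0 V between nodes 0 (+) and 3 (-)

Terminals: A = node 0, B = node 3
Nodal analysis, taking node 3 as the 0 V reference.
Source V1 fixes V_0 = 5 V.
KCL at each unknown node (sum of currents leaving = 0; resistances in Ω):
  Node 1: (V_1 - 5)/12 + (V_1 - V_2)/16 + (V_1 - V_4)/430 = 0
  Node 2: (V_2 - V_1)/16 + (V_2 - 0)/22000 + (V_2 - V_4)/10000 = 0
  Node 4: (V_4 - V_1)/430 + (V_4 - V_2)/10000 + (V_4 - 0)/100 = 0
Collecting terms (coefficients in siemens):
  0.1482·V_1 - 0.0625·V_2 - 0.002326·V_4 = 0.4167
  0.06265·V_2 - 0.0625·V_1 - 0.0001·V_4 = 0
  0.01243·V_4 - 0.002326·V_1 - 0.0001·V_2 = 0
Solving these 3 simultaneous equations (Gaussian elimination) gives:
  V_1 = 4.883 V, V_2 = 4.873 V, V_4 = 0.9531 V
I_R4 = (V_1 - V_4)/R4 = (4.883 - 0.9531)/430 = 0.009139 A
|I_R4| = 0.009139 A

Final answer: |I_R4| = 0.009139 A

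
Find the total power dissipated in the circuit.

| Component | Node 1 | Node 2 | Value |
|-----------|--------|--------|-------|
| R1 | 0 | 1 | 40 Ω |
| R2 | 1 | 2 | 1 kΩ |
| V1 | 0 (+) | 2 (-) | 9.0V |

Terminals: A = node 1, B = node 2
Nodal analysis, taking node 2 as the 0 V reference.
Source V1 fixes V_0 = 9 V.
KCL at each unknown node (sum of currents leaving = 0; resistances in Ω):
  Node 1: (V_1 - 9)/40 + (V_1 - 0)/1000 = 0
Collecting terms: 0.026 × V_1 = 0.225  =>  V_1 = 8.654 V
Power in each resistor, P = (ΔV)²/R:
  P_R1 = (9 - 8.654)²/40 = 0.002996 W
  P_R2 = (8.654 - 0)²/1000 = 0.07489 W
P_total = P_R1 + P_R2 = 0.07788 W

Final answer: 0.07788 W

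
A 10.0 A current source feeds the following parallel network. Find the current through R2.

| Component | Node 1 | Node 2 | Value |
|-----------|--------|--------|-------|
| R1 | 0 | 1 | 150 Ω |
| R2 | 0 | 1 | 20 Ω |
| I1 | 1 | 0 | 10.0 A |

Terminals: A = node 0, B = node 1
All resistors sit directly between nodes 0 and 1, so they are in parallel and share one voltage V; the full source current 10 A splits among them.
1/R_par = 1/150 + 1/20 = 0.05667 S  =>  R_par = 17.65 Ω
V = I × R_par = 10 × 17.65 = 176.5 V
I_R2 = V/R2 = 176.5/20 = 8.824 A

Final answer: 8.824 A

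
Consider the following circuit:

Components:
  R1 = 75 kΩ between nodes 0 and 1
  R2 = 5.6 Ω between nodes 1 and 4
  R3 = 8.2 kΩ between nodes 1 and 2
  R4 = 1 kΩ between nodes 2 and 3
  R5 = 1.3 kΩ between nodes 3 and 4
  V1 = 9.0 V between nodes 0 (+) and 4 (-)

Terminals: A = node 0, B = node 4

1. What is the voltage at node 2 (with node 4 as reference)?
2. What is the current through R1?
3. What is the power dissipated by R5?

Nodal analysis, taking node 4 as the 0 V reference.
Source V1 fixes V_0 = 9 V.
KCL at each unknown node (sum of currents leaving = 0; resistances in Ω):
  Node 1: (V_1 - 9)/75000 + (V_1 - 0)/5.6 + (V_1 - V_2)/8200 = 0
  Node 2: (V_2 - V_1)/8200 + (V_2 - V_3)/1000 = 0
  Node 3: (V_3 - V_2)/1000 + (V_3 - 0)/1300 = 0
Collecting terms (coefficients in siemens):
  0.1787·V_1 - 0.000122·V_2 = 0.00012
  0.001122·V_2 - 0.000122·V_1 - 0.001·V_3 = 0
  0.001769·V_3 - 0.001·V_2 = 0
Solving these 3 simultaneous equations (Gaussian elimination) gives:
  V_1 = 0.0006716 V, V_2 = 0.0001471 V, V_3 = 0.00008315 V
Part 1:
  Read off the nodal solution: V_2 = 0.0001471 V
Part 2:
  I_R1 = (V_0 - V_1)/R1 = (9 - 0.0006716)/75000 = 0.00012 A
  Magnitude: I_R1 = 0.00012 A
Part 3:
  I_R5 = (V_3 - V_4)/R5 = (0.00008315 - 0)/1300 = 0.00000006396 A
  P_R5 = I_R5² × R5 = (0.00000006396)² × 1300 = 0.000000000005318 W

Final answers:
1. V_2 = 0.0001471 V
2. I_R1 = 0.00012 A
3. P_R5 = 5.318e-12 W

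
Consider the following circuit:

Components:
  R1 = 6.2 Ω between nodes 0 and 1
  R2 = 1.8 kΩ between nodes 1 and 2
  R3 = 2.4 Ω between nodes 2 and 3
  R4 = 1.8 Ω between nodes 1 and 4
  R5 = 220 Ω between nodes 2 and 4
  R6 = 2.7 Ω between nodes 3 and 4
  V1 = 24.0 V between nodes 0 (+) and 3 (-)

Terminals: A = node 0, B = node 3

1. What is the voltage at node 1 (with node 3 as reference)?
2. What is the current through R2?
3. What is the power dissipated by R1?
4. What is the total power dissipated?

Nodal analysis, taking node 3 as the 0 V reference.
Source V1 fixes V_0 = 24 V.
KCL at each unknown node (sum of currents leaving = 0; resistances in Ω):
  Node 1: (V_1 - 24)/6.2 + (V_1 - V_2)/1800 + (V_1 - V_4)/1.8 = 0
  Node 2: (V_2 - V_1)/1800 + (V_2 - 0)/2.4 + (V_2 - V_4)/220 = 0
  Node 4: (V_4 - V_1)/1.8 + (V_4 - V_2)/220 + (V_4 - 0)/2.7 = 0
Collecting terms (coefficients in siemens):
  0.7174·V_1 - 0.0005556·V_2 - 0.5556·V_4 = 3.871
  0.4218·V_2 - 0.0005556·V_1 - 0.004545·V_4 = 0
  0.9305·V_4 - 0.5556·V_1 - 0.004545·V_2 = 0
Solving these 3 simultaneous equations (Gaussian elimination) gives:
  V_1 = 10.04 V, V_2 = 0.07781 V, V_4 = 5.993 V
Part 1:
  Read off the nodal solution: V_1 = 10.04 V
Part 2:
  I_R2 = (V_1 - V_2)/R2 = (10.04 - 0.07781)/1800 = 0.005533 A
  Magnitude: I_R2 = 0.005533 A
Part 3:
  I_R1 = (V_0 - V_1)/R1 = (24 - 10.04)/6.2 = 2.252 A
  P_R1 = I_R1² × R1 = (2.252)² × 6.2 = 31.45 W
Part 4:
  Power in each resistor, P = (ΔV)²/R:
    P_R1 = (24 - 10.04)²/6.2 = 31.45 W
    P_R2 = (10.04 - 0.07781)²/1800 = 0.0551 W
    P_R3 = (0.07781 - 0)²/2.4 = 0.002523 W
    P_R4 = (10.04 - 5.993)²/1.8 = 9.085 W
    P_R5 = (0.07781 - 5.993)²/220 = 0.1591 W
    P_R6 = (0 - 5.993)²/2.7 = 13.3 W
  P_total = P_R1 + P_R2 + P_R3 + P_R4 + P_R5 + P_R6 = 54.05 W

Final answers:
1. V_1 = 10.04 V
2. I_R2 = 0.005533 A
3. P_R1 = 31.45 W
4. P_total = 54.05 W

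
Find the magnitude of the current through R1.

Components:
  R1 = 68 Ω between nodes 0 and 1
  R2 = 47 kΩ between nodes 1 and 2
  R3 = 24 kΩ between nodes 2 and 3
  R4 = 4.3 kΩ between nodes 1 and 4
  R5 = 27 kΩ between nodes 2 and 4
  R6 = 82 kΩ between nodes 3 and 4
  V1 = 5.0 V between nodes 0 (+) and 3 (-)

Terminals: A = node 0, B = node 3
Nodal analysis, taking node 3 as the 0 V reference.
Source V1 fixes V_0 = 5 V.
KCL at each unknown node (sum of currents leaving = 0; resistances in Ω):
  Node 1: (V_1 - 5)/68 + (V_1 - V_2)/47000 + (V_1 - V_4)/4300 = 0
  Node 2: (V_2 - V_1)/47000 + (V_2 - 0)/24000 + (V_2 - V_4)/27000 = 0
  Node 4: (V_4 - V_1)/4300 + (V_4 - V_2)/27000 + (V_4 - 0)/82000 = 0
Collecting terms (coefficients in siemens):
  0.01496·V_1 - 0.00002128·V_2 - 0.0002326·V_4 = 0.07353
  0.00009998·V_2 - 0.00002128·V_1 - 0.00003704·V_4 = 0
  0.0002818·V_4 - 0.0002326·V_1 - 0.00003704·V_2 = 0
Solving these 3 simultaneous equations (Gaussian elimination) gives:
  V_1 = 4.989 V, V_2 = 2.719 V, V_4 = 4.474 V
I_R1 = (V_0 - V_1)/R1 = (5 - 4.989)/68 = 0.0001679 A
|I_R1| = 0.0001679 A

Final answer: |I_R1| = 0.0001679 A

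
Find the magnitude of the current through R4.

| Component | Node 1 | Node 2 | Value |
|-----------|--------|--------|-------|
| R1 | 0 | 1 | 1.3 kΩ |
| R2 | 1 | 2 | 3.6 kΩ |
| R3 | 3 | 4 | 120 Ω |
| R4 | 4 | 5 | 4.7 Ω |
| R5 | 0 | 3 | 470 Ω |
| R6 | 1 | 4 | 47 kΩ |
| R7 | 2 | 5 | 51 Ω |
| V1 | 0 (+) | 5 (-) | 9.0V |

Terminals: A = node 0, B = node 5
Nodal analysis, taking node 5 as the 0 V reference.
Source V1 fixes V_0 = 9 V.
KCL at each unknown node (sum of currents leaving = 0; resistances in Ω):
  Node 1: (V_1 - 9)/1300 + (V_1 - V_2)/3600 + (V_1 - V_4)/47000 = 0
  Node 2: (V_2 - V_1)/3600 + (V_2 - 0)/51 = 0
  Node 3: (V_3 - V_4)/120 + (V_3 - 9)/470 = 0
  Node 4: (V_4 - V_3)/120 + (V_4 - 0)/4.7 + (V_4 - V_1)/47000 = 0
Collecting terms (coefficients in siemens):
  0.001068·V_1 - 0.0002778·V_2 - 0.00002128·V_4 = 0.006923
  0.01989·V_2 - 0.0002778·V_1 = 0
  0.01046·V_3 - 0.008333·V_4 = 0.01915
  0.2211·V_4 - 0.00002128·V_1 - 0.008333·V_3 = 0
Solving these 4 simultaneous equations (Gaussian elimination) gives:
  V_1 = 6.506 V, V_2 = 0.09088 V, V_3 = 1.888 V, V_4 = 0.07177 V
I_R4 = (V_4 - V_5)/R4 = (0.07177 - 0)/4.7 = 0.01527 A
|I_R4| = 0.01527 A

Final answer: |I_R4| = 0.01527 A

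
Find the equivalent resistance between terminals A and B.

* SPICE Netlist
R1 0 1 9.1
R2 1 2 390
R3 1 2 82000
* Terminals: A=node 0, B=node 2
Reduce the network between node 0 (A) and node 2 (B) by series/parallel combination:
  Rp1 = R2 ‖ R3 (parallel, both between nodes 1 and 2) = 1/(1/390 + 1/82000) = 388.2 Ω
  Rs1 = R1 + Rp1 (series, joined only at node 1) = 9.1 + 388.2 = 397.3 Ω
R_eq = 397.3 Ω

Final answer: 397.3 Ω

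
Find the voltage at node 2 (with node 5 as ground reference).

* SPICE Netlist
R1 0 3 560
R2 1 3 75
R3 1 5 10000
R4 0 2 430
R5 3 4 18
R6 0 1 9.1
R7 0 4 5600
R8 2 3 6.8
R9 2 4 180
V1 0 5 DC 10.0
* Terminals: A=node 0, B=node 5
Nodal analysis, taking node 5 as the 0 V reference.
Source V1 fixes V_0 = 10 V.
KCL at each unknown node (sum of currents leaving = 0; resistances in Ω):
  Node 1: (V_1 - V_3)/75 + (V_1 - 0)/10000 + (V_1 - 10)/9.1 = 0
  Node 2: (V_2 - 10)/430 + (V_2 - V_3)/6.8 + (V_2 - V_4)/180 = 0
  Node 3: (V_3 - 10)/560 + (V_3 - V_1)/75 + (V_3 - V_4)/18 + (V_3 - V_2)/6.8 = 0
  Node 4: (V_4 - V_3)/18 + (V_4 - 10)/5600 + (V_4 - V_2)/180 = 0
Collecting terms (coefficients in siemens):
  0.1233·V_1 - 0.01333·V_3 = 1.099
  0.1549·V_2 - 0.1471·V_3 - 0.005556·V_4 = 0.02326
  0.2177·V_3 - 0.01333·V_1 - 0.1471·V_2 - 0.05556·V_4 = 0.01786
  0.06129·V_4 - 0.005556·V_2 - 0.05556·V_3 = 0.001786
Solving these 4 simultaneous equations (Gaussian elimination) gives:
  V_1 = 9.991 V, V_2 = 9.993 V, V_3 = 9.993 V, V_4 = 9.993 V
The requested potential is V_2 = 9.993 V.

Final answer: V_2 = 9.993 V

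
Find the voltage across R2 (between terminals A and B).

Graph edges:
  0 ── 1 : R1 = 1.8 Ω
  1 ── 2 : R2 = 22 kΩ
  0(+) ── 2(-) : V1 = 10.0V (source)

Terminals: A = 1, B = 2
R1 and R2 are in series across V1 (node 0 → node 1 → node 2), and the output A–B is taken across R2, so this is a voltage divider.
Series current: I = V1/(R1 + R2) = 10/(1.8 + 22000) = 10/22000 = 0.0004545 A
V_R2 = I × R2 = V1 × R2/(R1 + R2) = 10 × 22000/22000 = 9.999 V

Final answer: 9.999 V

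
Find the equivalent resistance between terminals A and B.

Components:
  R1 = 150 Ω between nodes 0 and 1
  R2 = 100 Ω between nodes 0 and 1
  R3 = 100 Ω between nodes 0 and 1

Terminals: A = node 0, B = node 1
Reduce the network between node 0 (A) and node 1 (B) by series/parallel combination:
  Rp1 = R1 ‖ R2 ‖ R3 (parallel, all between nodes 0 and 1) = 1/(1/150 + 1/100 + 1/100) = 37.5 Ω
R_eq = 37.5 Ω

Final answer: 37.5 Ω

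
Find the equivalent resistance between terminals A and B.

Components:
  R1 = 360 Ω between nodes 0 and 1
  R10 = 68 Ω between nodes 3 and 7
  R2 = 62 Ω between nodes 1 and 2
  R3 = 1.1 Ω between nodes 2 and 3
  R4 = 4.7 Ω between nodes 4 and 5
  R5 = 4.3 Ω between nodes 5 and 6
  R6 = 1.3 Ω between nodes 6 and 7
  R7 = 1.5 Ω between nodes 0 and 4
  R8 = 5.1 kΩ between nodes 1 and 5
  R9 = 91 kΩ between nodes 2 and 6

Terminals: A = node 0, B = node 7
The network is not a plain series/parallel combination. Inject a 1 A test current into terminal A (node 0) and return it from terminal B (node 7); then R_eq = V_A / (1 A).
Nodal analysis, taking node 7 as the 0 V reference.
Current source I_test pushes 1 A into node 0 and draws it out of node 7.
KCL at each unknown node (sum of currents leaving = 0; resistances in Ω):
  Node 0: (V_0 - V_1)/360 + (V_0 - V_4)/1.5 - 1 = 0
  Node 1: (V_1 - V_0)/360 + (V_1 - V_2)/62 + (V_1 - V_5)/5100 = 0
  Node 2: (V_2 - V_1)/62 + (V_2 - V_3)/1.1 + (V_2 - V_6)/91000 = 0
  Node 3: (V_3 - V_2)/1.1 + (V_3 - 0)/68 = 0
  Node 4: (V_4 - V_0)/1.5 + (V_4 - V_5)/4.7 = 0
  Node 5: (V_5 - V_1)/5100 + (V_5 - V_4)/4.7 + (V_5 - V_6)/4.3 = 0
  Node 6: (V_6 - V_2)/91000 + (V_6 - V_5)/4.3 + (V_6 - 0)/1.3 = 0
Collecting terms (coefficients in siemens):
  0.6694·V_0 - 0.002778·V_1 - 0.6667·V_4 = 1
  0.0191·V_1 - 0.002778·V_0 - 0.01613·V_2 - 0.0001961·V_5 = 0
  0.9252·V_2 - 0.01613·V_1 - 0.9091·V_3 - 0.00001099·V_6 = 0
  0.9238·V_3 - 0.9091·V_2 = 0
  0.8794·V_4 - 0.6667·V_0 - 0.2128·V_5 = 0
  0.4455·V_5 - 0.0001961·V_1 - 0.2128·V_4 - 0.2326·V_6 = 0
  1.002·V_6 - 0.00001099·V_2 - 0.2326·V_5 = 0
Solving these 7 simultaneous equations (Gaussian elimination) gives:
  V_0 = 11.52 V, V_1 = 3.12 V, V_2 = 1.644 V, V_3 = 1.618 V
  V_4 = 10.06 V, V_5 = 5.467 V, V_6 = 1.269 V
R_eq = V_0 / 1 A = 11.52 Ω

Final answer: 11.52 Ω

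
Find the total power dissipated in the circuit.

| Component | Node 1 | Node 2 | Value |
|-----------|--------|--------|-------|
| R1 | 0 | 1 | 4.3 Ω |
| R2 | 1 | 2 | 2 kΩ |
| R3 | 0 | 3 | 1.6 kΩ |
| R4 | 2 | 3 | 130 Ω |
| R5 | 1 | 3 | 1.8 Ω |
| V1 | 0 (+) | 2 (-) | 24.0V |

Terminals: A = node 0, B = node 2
Nodal analysis, taking node 2 as the 0 V reference.
Source V1 fixes V_0 = 24 V.
KCL at each unknown node (sum of currents leaving = 0; resistances in Ω):
  Node 1: (V_1 - 24)/4.3 + (V_1 - 0)/2000 + (V_1 - V_3)/1.8 = 0
  Node 3: (V_3 - 24)/1600 + (V_3 - 0)/130 + (V_3 - V_1)/1.8 = 0
Collecting terms (coefficients in siemens):
  0.7886·V_1 - 0.5556·V_3 = 5.581
  0.5639·V_3 - 0.5556·V_1 = 0.015
Determinant D = (0.7886)(0.5639) - (-0.5556)(-0.5556) = 0.136
V_1 = [(5.581)(0.5639) - (-0.5556)(0.015)]/D = 23.2 V
V_3 = [(0.7886)(0.015) - (5.581)(-0.5556)]/D = 22.88 V
Power in each resistor, P = (ΔV)²/R:
  P_R1 = (24 - 23.2)²/4.3 = 0.1502 W
  P_R2 = (23.2 - 0)²/2000 = 0.269 W
  P_R3 = (24 - 22.88)²/1600 = 0.0007829 W
  P_R4 = (0 - 22.88)²/130 = 4.027 W
  P_R5 = (23.2 - 22.88)²/1.8 = 0.05532 W
P_total = P_R1 + P_R2 + P_R3 + P_R4 + P_R5 = 4.502 W

Final answer: 4.502 W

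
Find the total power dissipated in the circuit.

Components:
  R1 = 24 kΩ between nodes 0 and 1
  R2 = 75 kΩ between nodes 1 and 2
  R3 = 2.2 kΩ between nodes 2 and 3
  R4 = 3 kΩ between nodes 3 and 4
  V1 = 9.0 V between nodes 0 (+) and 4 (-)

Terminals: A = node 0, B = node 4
Nodal analysis, taking node 4 as the 0 V reference.
Source V1 fixes V_0 = 9 V.
KCL at each unknown node (sum of currents leaving = 0; resistances in Ω):
  Node 1: (V_1 - 9)/24000 + (V_1 - V_2)/75000 = 0
  Node 2: (V_2 - V_1)/75000 + (V_2 - V_3)/2200 = 0
  Node 3: (V_3 - V_2)/2200 + (V_3 - 0)/3000 = 0
Collecting terms (coefficients in siemens):
  0.000055·V_1 - 0.00001333·V_2 = 0.000375
  0.0004679·V_2 - 0.00001333·V_1 - 0.0004545·V_3 = 0
  0.0007879·V_3 - 0.0004545·V_2 = 0
Solving these 3 simultaneous equations (Gaussian elimination) gives:
  V_1 = 6.927 V, V_2 = 0.4491 V, V_3 = 0.2591 V
Power in each resistor, P = (ΔV)²/R:
  P_R1 = (9 - 6.927)²/24000 = 0.000179 W
  P_R2 = (6.927 - 0.4491)²/75000 = 0.0005595 W
  P_R3 = (0.4491 - 0.2591)²/2200 = 0.00001641 W
  P_R4 = (0.2591 - 0)²/3000 = 0.00002238 W
P_total = P_R1 + P_R2 + P_R3 + P_R4 = 0.0007774 W

Final answer: 0.0007774 W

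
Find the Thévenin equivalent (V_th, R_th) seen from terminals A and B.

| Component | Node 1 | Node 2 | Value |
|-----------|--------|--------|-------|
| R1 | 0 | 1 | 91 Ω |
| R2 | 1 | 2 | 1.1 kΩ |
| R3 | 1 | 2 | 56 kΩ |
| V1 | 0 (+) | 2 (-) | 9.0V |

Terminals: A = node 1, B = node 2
Step 1 — V_th is the open-circuit voltage V_A - V_B (nothing connected across the terminals).
Nodal analysis, taking node 2 as the 0 V reference.
Source V1 fixes V_0 = 9 V.
KCL at each unknown node (sum of currents leaving = 0; resistances in Ω):
  Node 1: (V_1 - 9)/91 + (V_1 - 0)/1100 + (V_1 - 0)/56000 = 0
Collecting terms: 0.01192 × V_1 = 0.0989  =>  V_1 = 8.3 V
V_th = V_1 - V_2 = 8.3 - 0 = 8.3 V
Step 2 — R_th: zero the source — replace V1 by a short circuit (node 2 merges into node 0) — and find the resistance seen between A (node 1) and B (node 0).
Reduce the network between node 1 (A) and node 0 (B) by series/parallel combination:
  Rp1 = R1 ‖ R2 ‖ R3 (parallel, all between nodes 0 and 1) = 1/(1/91 + 1/1100 + 1/56000) = 83.92 Ω
R_th = 83.92 Ω

Final answer: V_th = 8.3 V, R_th = 83.92 Ω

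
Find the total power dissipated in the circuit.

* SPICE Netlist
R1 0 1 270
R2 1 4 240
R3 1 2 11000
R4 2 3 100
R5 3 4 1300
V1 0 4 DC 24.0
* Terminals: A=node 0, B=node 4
Nodal analysis, taking node 4 as the 0 V reference.
Source V1 fixes V_0 = 24 V.
KCL at each unknown node (sum of currents leaving = 0; resistances in Ω):
  Node 1: (V_1 - 24)/270 + (V_1 - 0)/240 + (V_1 - V_2)/11000 = 0
  Node 2: (V_2 - V_1)/11000 + (V_2 - V_3)/100 = 0
  Node 3: (V_3 - V_2)/100 + (V_3 - 0)/1300 = 0
Collecting terms (coefficients in siemens):
  0.007961·V_1 - 0.00009091·V_2 = 0.08889
  0.01009·V_2 - 0.00009091·V_1 - 0.01·V_3 = 0
  0.01077·V_3 - 0.01·V_2 = 0
Solving these 3 simultaneous equations (Gaussian elimination) gives:
  V_1 = 11.18 V, V_2 = 1.262 V, V_3 = 1.172 V
Power in each resistor, P = (ΔV)²/R:
  P_R1 = (24 - 11.18)²/270 = 0.6088 W
  P_R2 = (11.18 - 0)²/240 = 0.5208 W
  P_R3 = (11.18 - 1.262)²/11000 = 0.008941 W
  P_R4 = (1.262 - 1.172)²/100 = 0.00008128 W
  P_R5 = (1.172 - 0)²/1300 = 0.001057 W
P_total = P_R1 + P_R2 + P_R3 + P_R4 + P_R5 = 1.14 W

Final answer: 1.14 W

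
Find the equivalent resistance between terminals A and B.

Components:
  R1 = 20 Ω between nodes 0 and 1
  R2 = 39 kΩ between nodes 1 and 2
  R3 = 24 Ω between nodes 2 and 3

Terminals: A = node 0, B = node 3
Reduce the network between node 0 (A) and node 3 (B) by series/parallel combination:
  Rs1 = R1 + R2 (series, joined only at node 1) = 20 + 39000 = 39020 Ω
  Rs2 = R3 + Rs1 (series, joined only at node 2) = 24 + 39020 = 39040 Ω
R_eq = 39.04 kΩ

Final answer: 39.04 kΩ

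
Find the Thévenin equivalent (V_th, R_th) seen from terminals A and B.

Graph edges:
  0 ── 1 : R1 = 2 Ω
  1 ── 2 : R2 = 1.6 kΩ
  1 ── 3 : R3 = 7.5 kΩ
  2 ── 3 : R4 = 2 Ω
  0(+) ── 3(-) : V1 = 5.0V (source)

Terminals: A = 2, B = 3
Step 1 — V_th is the open-circuit voltage V_A - V_B (nothing connected across the terminals).
Nodal analysis, taking node 3 as the 0 V reference.
Source V1 fixes V_0 = 5 V.
KCL at each unknown node (sum of currents leaving = 0; resistances in Ω):
  Node 1: (V_1 - 5)/2 + (V_1 - V_2)/1600 + (V_1 - 0)/7500 = 0
  Node 2: (V_2 - V_1)/1600 + (V_2 - 0)/2 = 0
Collecting terms (coefficients in siemens):
  0.5008·V_1 - 0.000625·V_2 = 2.5
  0.5006·V_2 - 0.000625·V_1 = 0
Determinant D = (0.5008)(0.5006) - (-0.000625)(-0.000625) = 0.2507
V_1 = [(2.5)(0.5006) - (-0.000625)(0)]/D = 4.992 V
V_2 = [(0.5008)(0) - (2.5)(-0.000625)]/D = 0.006233 V
V_th = V_2 - V_3 = 0.006233 - 0 = 0.006233 V
Step 2 — R_th: zero the source — replace V1 by a short circuit (node 3 merges into node 0) — and find the resistance seen between A (node 2) and B (node 0).
Reduce the network between node 2 (A) and node 0 (B) by series/parallel combination:
  Rp1 = R1 ‖ R3 (parallel, both between nodes 0 and 1) = 1/(1/2 + 1/7500) = 1.999 Ω
  Rs1 = R2 + Rp1 (series, joined only at node 1) = 1600 + 1.999 = 1602 Ω
  Rp2 = R4 ‖ Rs1 (parallel, both between nodes 0 and 2) = 1/(1/2 + 1/1602) = 1.998 Ω
R_th = 1.998 Ω

Final answer: V_th = 0.006233 V, R_th = 1.998 Ω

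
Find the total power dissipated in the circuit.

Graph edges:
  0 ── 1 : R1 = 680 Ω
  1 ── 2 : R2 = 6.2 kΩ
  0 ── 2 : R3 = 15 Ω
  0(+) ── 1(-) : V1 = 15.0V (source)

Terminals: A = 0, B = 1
Nodal analysis, taking node 1 as the 0 V reference.
Source V1 fixes V_0 = 15 V.
KCL at each unknown node (sum of currents leaving = 0; resistances in Ω):
  Node 2: (V_2 - 0)/6200 + (V_2 - 15)/15 = 0
Collecting terms: 0.06683 × V_2 = 1  =>  V_2 = 14.96 V
Power in each resistor, P = (ΔV)²/R:
  P_R1 = (15 - 0)²/680 = 0.3309 W
  P_R2 = (0 - 14.96)²/6200 = 0.03612 W
  P_R3 = (15 - 14.96)²/15 = 0.00008738 W
P_total = P_R1 + P_R2 + P_R3 = 0.3671 W

Final answer: 0.3671 W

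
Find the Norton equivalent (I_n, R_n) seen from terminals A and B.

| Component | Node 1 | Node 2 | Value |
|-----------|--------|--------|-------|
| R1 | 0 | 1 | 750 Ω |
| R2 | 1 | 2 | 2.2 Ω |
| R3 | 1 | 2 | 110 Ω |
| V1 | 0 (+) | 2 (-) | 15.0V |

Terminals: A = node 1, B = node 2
Find the Thévenin equivalent first; then I_n = V_th/R_th and R_n = R_th.
Step 1 — V_th is the open-circuit voltage V_A - V_B (nothing connected across the terminals).
Nodal analysis, taking node 2 as the 0 V reference.
Source V1 fixes V_0 = 15 V.
KCL at each unknown node (sum of currents leaving = 0; resistances in Ω):
  Node 1: (V_1 - 15)/750 + (V_1 - 0)/2.2 + (V_1 - 0)/110 = 0
Collecting terms: 0.465 × V_1 = 0.02  =>  V_1 = 0.04301 V
V_th = V_1 - V_2 = 0.04301 - 0 = 0.04301 V
Step 2 — R_th: zero the source — replace V1 by a short circuit (node 2 merges into node 0) — and find the resistance seen between A (node 1) and B (node 0).
Reduce the network between node 1 (A) and node 0 (B) by series/parallel combination:
  Rp1 = R1 ‖ R2 ‖ R3 (parallel, all between nodes 0 and 1) = 1/(1/750 + 1/2.2 + 1/110) = 2.151 Ω
R_th = 2.151 Ω
I_n = V_th/R_th = 0.04301/2.151 = 0.02 A, and R_n = R_th = 2.151 Ω

Final answer: I_n = 0.02 A, R_n = 2.151 Ω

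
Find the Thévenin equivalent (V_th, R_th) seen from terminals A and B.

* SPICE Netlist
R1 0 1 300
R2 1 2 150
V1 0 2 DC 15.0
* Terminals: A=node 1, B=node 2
Step 1 — V_th is the open-circuit voltage V_A - V_B (nothing connected across the terminals).
Nodal analysis, taking node 2 as the 0 V reference.
Source V1 fixes V_0 = 15 V.
KCL at each unknown node (sum of currents leaving = 0; resistances in Ω):
  Node 1: (V_1 - 15)/300 + (V_1 - 0)/150 = 0
Collecting terms: 0.01 × V_1 = 0.05  =>  V_1 = 5 V
V_th = V_1 - V_2 = 5 - 0 = 5 V
Step 2 — R_th: zero the source — replace V1 by a short circuit (node 2 merges into node 0) — and find the resistance seen between A (node 1) and B (node 0).
Reduce the network between node 1 (A) and node 0 (B) by series/parallel combination:
  Rp1 = R1 ‖ R2 (parallel, both between nodes 0 and 1) = 1/(1/300 + 1/150) = 100 Ω
R_th = 100 Ω

Final answer: V_th = 5 V, R_th = 100 Ω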